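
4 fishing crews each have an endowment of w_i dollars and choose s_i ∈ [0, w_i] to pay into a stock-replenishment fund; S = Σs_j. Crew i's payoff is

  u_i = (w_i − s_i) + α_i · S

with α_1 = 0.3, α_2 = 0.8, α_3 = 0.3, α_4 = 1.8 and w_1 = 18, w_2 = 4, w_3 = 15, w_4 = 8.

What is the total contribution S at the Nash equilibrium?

∂u_i/∂s_i = α_i − 1, so crew i contributes w_i if α_i > 1, else 0.
α_i > 1 for i ∈ {4}; NE contributions (0, 0, 0, 8), S = 8.

8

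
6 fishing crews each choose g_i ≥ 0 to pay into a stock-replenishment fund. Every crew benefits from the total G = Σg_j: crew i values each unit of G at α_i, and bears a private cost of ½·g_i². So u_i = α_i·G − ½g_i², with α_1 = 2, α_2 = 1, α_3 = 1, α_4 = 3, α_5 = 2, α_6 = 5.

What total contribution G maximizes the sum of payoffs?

Planner FOC: ∂(Σu_j)/∂g_i = (Σα_j) − g_i = 0, so g_i^SO = Σα_j = 14 for every i; G^SO = 84.

84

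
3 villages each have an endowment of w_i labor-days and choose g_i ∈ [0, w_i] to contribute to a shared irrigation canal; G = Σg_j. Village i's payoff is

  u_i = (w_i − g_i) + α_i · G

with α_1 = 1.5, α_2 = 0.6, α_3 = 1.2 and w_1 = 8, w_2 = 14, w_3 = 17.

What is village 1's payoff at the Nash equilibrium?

37.5

∂u_i/∂g_i = α_i − 1, so village i contributes w_i if α_i > 1, else 0.
α_i > 1 for i ∈ {1, 3}; NE contributions (8, 0, 17), G = 25.
u_1 = (8 − 8) + 1.5·25 = 37.5.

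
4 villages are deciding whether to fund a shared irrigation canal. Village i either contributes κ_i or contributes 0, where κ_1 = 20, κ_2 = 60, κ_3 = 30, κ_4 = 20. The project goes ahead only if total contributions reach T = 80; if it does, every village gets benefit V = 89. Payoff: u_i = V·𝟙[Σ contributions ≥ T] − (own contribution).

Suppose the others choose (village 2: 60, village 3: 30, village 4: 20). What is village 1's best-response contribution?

Others' total = 110 ≥ 80; contributing adds cost 20 for no extra benefit.
Best response: 0.

0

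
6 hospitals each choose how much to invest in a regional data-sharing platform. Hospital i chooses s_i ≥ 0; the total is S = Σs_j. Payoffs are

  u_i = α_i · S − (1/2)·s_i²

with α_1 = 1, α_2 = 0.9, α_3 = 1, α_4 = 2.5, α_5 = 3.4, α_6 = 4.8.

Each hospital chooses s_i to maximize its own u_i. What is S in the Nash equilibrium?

Hospital i's FOC: ∂u_i/∂s_i = α_i − s_i = 0, so s_i* = α_i.
NE contributions = (1, 0.9, 1, 2.5, 3.4, 4.8); S = 13.6.

13.6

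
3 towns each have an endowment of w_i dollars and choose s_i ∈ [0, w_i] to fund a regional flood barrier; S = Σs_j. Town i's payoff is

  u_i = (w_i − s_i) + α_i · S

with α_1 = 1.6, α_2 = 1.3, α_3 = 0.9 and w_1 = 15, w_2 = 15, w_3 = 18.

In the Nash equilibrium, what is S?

∂u_i/∂s_i = α_i − 1, so town i contributes w_i if α_i > 1, else 0.
α_i > 1 for i ∈ {1, 2}; NE contributions (15, 15, 0), S = 30.

30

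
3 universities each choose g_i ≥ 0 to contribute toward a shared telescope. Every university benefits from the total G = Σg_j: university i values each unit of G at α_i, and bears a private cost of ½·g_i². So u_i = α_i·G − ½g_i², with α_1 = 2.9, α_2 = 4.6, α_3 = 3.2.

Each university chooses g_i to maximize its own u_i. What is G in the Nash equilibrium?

University i's FOC: ∂u_i/∂g_i = α_i − g_i = 0, so g_i* = α_i.
NE contributions = (2.9, 4.6, 3.2); G = 10.7.

10.7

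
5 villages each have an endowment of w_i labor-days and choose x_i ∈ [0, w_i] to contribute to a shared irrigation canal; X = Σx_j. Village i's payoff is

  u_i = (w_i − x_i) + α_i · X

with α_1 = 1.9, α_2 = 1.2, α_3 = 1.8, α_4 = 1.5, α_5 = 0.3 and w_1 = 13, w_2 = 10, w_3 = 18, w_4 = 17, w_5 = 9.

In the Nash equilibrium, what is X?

∂u_i/∂x_i = α_i − 1, so village i contributes w_i if α_i > 1, else 0.
α_i > 1 for i ∈ {1, 2, 3, 4}; NE contributions (13, 10, 18, 17, 0), X = 58.

58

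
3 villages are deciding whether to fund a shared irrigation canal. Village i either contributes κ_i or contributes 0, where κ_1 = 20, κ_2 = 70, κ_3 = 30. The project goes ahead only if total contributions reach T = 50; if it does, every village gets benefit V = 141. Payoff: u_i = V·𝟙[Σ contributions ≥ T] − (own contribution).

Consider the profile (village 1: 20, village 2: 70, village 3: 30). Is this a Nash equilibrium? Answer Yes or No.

No

Total = 120 ≥ 50: provided.
Village 1 (pledges 20, payoff 121): dropping to 0 → total 100, payoff 141. Profitable deviation.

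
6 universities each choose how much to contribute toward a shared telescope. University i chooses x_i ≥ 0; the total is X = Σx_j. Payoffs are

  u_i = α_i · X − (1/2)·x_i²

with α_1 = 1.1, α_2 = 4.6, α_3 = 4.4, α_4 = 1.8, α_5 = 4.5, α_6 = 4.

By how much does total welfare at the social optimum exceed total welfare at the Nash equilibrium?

872.93

University i's FOC: ∂u_i/∂x_i = α_i − x_i = 0, so x_i* = α_i.
NE contributions = (1.1, 4.6, 4.4, 1.8, 4.5, 4); X = 20.4.
W^NE = (Σα)·X − ½Σα_i² = 20.4² − ½·81.22 = 375.55.
Planner sets x_i = Σα_j = 20.4 for every i, so X^SO = 6·20.4 = 122.4.
W^SO = (Σα)·X^SO − ½·6·(Σα)² = (6/2)·20.4² = 1248.48.
Deadweight loss = W^SO − W^NE = 872.93.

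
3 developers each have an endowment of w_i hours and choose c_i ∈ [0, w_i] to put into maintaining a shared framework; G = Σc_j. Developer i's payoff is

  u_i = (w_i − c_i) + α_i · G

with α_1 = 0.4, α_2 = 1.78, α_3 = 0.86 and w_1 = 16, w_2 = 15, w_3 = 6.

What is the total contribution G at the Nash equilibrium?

∂u_i/∂c_i = α_i − 1, so developer i contributes w_i if α_i > 1, else 0.
α_i > 1 for i ∈ {2}; NE contributions (0, 15, 0), G = 15.

15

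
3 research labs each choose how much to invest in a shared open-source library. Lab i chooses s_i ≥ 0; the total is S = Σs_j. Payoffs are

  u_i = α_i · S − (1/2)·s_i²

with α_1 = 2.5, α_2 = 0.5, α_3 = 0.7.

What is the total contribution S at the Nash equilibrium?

Lab i's FOC: ∂u_i/∂s_i = α_i − s_i = 0, so s_i* = α_i.
NE contributions = (2.5, 0.5, 0.7); S = 3.7.

3.7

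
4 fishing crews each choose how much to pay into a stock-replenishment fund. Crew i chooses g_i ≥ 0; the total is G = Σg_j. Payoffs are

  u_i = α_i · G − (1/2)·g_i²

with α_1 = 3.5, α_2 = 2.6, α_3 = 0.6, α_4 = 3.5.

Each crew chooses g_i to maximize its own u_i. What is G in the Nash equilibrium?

Crew i's FOC: ∂u_i/∂g_i = α_i − g_i = 0, so g_i* = α_i.
NE contributions = (3.5, 2.6, 0.6, 3.5); G = 10.2.

10.2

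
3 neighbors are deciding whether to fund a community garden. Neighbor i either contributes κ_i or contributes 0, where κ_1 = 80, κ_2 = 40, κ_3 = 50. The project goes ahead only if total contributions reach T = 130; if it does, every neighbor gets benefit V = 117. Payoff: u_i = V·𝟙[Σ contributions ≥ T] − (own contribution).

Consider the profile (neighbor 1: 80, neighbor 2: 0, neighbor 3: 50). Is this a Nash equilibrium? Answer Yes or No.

Total = 130 ≥ 130: provided.
Neighbor 1 (pledges 80, payoff 37): dropping to 0 → total 50, payoff 0. No gain.
Neighbor 2 (pledges 0, payoff 117): pledging 40 → total 170, payoff 77. No gain.
Neighbor 3 (pledges 50, payoff 67): dropping to 0 → total 80, payoff 0. No gain.

Yes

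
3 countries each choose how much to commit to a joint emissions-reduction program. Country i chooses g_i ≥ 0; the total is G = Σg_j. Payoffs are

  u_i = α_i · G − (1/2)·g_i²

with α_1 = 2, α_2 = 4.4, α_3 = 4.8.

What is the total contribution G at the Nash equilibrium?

Country i's FOC: ∂u_i/∂g_i = α_i − g_i = 0, so g_i* = α_i.
NE contributions = (2, 4.4, 4.8); G = 11.2.

11.2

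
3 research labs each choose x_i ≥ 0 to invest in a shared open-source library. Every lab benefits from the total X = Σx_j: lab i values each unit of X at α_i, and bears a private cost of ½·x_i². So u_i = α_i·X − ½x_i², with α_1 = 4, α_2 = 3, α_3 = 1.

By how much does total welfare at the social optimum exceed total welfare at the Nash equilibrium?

Lab i's FOC: ∂u_i/∂x_i = α_i − x_i = 0, so x_i* = α_i.
NE contributions = (4, 3, 1); X = 8.
W^NE = (Σα)·X − ½Σα_i² = 8² − ½·26 = 51.
Planner sets x_i = Σα_j = 8 for every i, so X^SO = 3·8 = 24.
W^SO = (Σα)·X^SO − ½·3·(Σα)² = (3/2)·8² = 96.
Deadweight loss = W^SO − W^NE = 45.

45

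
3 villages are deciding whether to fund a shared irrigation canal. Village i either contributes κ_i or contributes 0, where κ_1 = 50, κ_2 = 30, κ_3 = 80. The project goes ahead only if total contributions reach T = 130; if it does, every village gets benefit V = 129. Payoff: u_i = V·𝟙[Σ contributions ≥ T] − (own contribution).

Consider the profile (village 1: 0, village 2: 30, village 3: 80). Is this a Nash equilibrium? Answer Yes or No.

No

Total = 110 < 130: not provided.
Village 1 (pledges 0, payoff 0): pledging 50 → total 160, payoff 79. Profitable deviation.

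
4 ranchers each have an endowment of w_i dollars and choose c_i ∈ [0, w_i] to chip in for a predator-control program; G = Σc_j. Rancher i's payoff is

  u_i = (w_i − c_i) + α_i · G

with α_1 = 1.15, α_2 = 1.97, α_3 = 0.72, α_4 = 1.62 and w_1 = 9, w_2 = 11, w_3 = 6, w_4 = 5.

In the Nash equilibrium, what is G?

∂u_i/∂c_i = α_i − 1, so rancher i contributes w_i if α_i > 1, else 0.
α_i > 1 for i ∈ {1, 2, 4}; NE contributions (9, 11, 0, 5), G = 25.

25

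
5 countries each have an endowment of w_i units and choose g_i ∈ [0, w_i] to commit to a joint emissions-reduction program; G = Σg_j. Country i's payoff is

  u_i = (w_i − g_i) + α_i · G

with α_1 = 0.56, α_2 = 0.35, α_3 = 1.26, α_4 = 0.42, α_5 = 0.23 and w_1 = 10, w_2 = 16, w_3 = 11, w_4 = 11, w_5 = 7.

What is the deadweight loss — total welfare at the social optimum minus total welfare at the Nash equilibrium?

∂u_i/∂g_i = α_i − 1, so country i contributes w_i if α_i > 1, else 0.
α_i > 1 for i ∈ {3}; NE contributions (0, 0, 11, 0, 0), G = 11.
W^NE = Σw_i − G^NE + (Σα_i)·G^NE = 55 + 1.82·11 = 75.02.
Planner: ∂(Σu_j)/∂g_i = Σα_j − 1 = 1.82 > 0, so everyone contributes w_i; G^SO = 55, W^SO = 55 + 1.82·55 = 155.1.
Deadweight loss = 80.08.

80.08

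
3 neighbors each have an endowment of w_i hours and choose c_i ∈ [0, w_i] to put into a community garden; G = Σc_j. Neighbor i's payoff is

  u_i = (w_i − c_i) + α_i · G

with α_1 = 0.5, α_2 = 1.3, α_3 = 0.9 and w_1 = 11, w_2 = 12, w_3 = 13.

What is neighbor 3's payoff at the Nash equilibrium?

23.8

∂u_i/∂c_i = α_i − 1, so neighbor i contributes w_i if α_i > 1, else 0.
α_i > 1 for i ∈ {2}; NE contributions (0, 12, 0), G = 12.
u_3 = (13 − 0) + 0.9·12 = 23.8.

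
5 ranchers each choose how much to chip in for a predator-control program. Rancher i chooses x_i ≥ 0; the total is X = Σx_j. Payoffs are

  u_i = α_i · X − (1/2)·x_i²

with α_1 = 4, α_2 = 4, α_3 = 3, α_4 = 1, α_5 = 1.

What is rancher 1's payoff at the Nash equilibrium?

44

Rancher i's FOC: ∂u_i/∂x_i = α_i − x_i = 0, so x_i* = α_i.
NE contributions = (4, 4, 3, 1, 1); X = 13.
u_1 = α_1·X − ½·(x_1)² = 4·13 − ½·4² = 44.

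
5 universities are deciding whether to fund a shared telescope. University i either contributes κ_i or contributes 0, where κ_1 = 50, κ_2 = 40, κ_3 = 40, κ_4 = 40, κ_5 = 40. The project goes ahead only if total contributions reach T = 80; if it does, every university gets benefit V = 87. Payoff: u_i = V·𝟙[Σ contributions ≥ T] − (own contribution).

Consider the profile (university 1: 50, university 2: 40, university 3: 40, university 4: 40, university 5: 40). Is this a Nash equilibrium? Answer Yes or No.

No

Total = 210 ≥ 80: provided.
University 1 (pledges 50, payoff 37): dropping to 0 → total 160, payoff 87. Profitable deviation.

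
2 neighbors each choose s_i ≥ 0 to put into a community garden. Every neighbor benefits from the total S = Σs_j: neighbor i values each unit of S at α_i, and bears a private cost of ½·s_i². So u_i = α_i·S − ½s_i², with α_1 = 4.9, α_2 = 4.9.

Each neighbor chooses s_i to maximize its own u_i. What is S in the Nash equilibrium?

9.8

Neighbor i's FOC: ∂u_i/∂s_i = α_i − s_i = 0, so s_i* = α_i.
NE contributions = (4.9, 4.9); S = 9.8.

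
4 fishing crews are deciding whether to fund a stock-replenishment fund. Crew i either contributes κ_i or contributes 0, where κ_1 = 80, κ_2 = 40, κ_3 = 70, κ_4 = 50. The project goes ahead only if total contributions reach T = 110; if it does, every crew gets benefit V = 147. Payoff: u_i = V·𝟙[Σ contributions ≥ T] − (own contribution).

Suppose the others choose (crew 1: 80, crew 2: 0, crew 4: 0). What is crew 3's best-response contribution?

70

Others' total = 80. Contributing 70 brings total to 150 ≥ 110: gain V − κ_3 = 77.
Best response: 70.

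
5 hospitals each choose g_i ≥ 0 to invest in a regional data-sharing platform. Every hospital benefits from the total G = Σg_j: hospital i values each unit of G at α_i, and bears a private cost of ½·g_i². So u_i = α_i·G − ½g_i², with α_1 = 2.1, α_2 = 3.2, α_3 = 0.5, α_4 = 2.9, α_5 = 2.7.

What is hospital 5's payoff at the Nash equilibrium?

27.135

Hospital i's FOC: ∂u_i/∂g_i = α_i − g_i = 0, so g_i* = α_i.
NE contributions = (2.1, 3.2, 0.5, 2.9, 2.7); G = 11.4.
u_5 = α_5·G − ½·(g_5)² = 2.7·11.4 − ½·2.7² = 27.135.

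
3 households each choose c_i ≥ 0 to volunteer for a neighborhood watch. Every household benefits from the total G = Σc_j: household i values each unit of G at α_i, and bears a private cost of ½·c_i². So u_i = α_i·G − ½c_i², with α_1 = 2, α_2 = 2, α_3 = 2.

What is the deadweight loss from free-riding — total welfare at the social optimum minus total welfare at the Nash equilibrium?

24

Household i's FOC: ∂u_i/∂c_i = α_i − c_i = 0, so c_i* = α_i.
NE contributions = (2, 2, 2); G = 6.
W^NE = (Σα)·G − ½Σα_i² = 6² − ½·12 = 30.
Planner sets c_i = Σα_j = 6 for every i, so G^SO = 3·6 = 18.
W^SO = (Σα)·G^SO − ½·3·(Σα)² = (3/2)·6² = 54.
Deadweight loss = W^SO − W^NE = 24.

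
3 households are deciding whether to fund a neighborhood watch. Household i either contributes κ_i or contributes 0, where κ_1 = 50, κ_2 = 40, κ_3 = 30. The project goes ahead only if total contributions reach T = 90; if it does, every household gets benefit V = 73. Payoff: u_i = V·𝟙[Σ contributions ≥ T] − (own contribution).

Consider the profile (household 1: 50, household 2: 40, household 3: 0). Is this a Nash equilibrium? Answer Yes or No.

Yes

Total = 90 ≥ 90: provided.
Household 1 (pledges 50, payoff 23): dropping to 0 → total 40, payoff 0. No gain.
Household 2 (pledges 40, payoff 33): dropping to 0 → total 50, payoff 0. No gain.
Household 3 (pledges 0, payoff 73): pledging 30 → total 120, payoff 43. No gain.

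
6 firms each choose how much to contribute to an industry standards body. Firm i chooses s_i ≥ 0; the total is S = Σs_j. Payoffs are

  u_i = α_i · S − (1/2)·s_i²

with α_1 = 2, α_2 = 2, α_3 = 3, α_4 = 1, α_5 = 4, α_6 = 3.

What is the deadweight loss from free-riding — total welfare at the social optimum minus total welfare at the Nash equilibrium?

Firm i's FOC: ∂u_i/∂s_i = α_i − s_i = 0, so s_i* = α_i.
NE contributions = (2, 2, 3, 1, 4, 3); S = 15.
W^NE = (Σα)·S − ½Σα_i² = 15² − ½·43 = 203.5.
Planner sets s_i = Σα_j = 15 for every i, so S^SO = 6·15 = 90.
W^SO = (Σα)·S^SO − ½·6·(Σα)² = (6/2)·15² = 675.
Deadweight loss = W^SO − W^NE = 471.5.

471.5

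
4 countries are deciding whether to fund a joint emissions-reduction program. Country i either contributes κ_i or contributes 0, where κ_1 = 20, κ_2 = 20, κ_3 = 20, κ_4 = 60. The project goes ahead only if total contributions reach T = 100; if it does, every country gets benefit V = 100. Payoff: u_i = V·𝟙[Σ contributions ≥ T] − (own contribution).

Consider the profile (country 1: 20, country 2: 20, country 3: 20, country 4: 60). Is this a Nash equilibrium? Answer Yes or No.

No

Total = 120 ≥ 100: provided.
Country 1 (pledges 20, payoff 80): dropping to 0 → total 100, payoff 100. Profitable deviation.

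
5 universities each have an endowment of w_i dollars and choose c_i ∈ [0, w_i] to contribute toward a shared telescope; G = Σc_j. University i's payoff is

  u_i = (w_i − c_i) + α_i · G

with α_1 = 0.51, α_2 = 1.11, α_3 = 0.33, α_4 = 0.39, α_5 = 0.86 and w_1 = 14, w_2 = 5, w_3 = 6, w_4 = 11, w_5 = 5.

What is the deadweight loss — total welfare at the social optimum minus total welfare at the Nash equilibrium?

79.2

∂u_i/∂c_i = α_i − 1, so university i contributes w_i if α_i > 1, else 0.
α_i > 1 for i ∈ {2}; NE contributions (0, 5, 0, 0, 0), G = 5.
W^NE = Σw_i − G^NE + (Σα_i)·G^NE = 41 + 2.2·5 = 52.
Planner: ∂(Σu_j)/∂c_i = Σα_j − 1 = 2.2 > 0, so everyone contributes w_i; G^SO = 41, W^SO = 41 + 2.2·41 = 131.2.
Deadweight loss = 79.2.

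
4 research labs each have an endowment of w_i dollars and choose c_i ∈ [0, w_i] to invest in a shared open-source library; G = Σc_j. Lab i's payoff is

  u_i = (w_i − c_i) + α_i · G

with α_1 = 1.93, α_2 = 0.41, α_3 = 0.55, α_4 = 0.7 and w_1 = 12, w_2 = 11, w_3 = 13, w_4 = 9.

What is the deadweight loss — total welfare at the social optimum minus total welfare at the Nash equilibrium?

∂u_i/∂c_i = α_i − 1, so lab i contributes w_i if α_i > 1, else 0.
α_i > 1 for i ∈ {1}; NE contributions (12, 0, 0, 0), G = 12.
W^NE = Σw_i − G^NE + (Σα_i)·G^NE = 45 + 2.59·12 = 76.08.
Planner: ∂(Σu_j)/∂c_i = Σα_j − 1 = 2.59 > 0, so everyone contributes w_i; G^SO = 45, W^SO = 45 + 2.59·45 = 161.55.
Deadweight loss = 85.47.

85.47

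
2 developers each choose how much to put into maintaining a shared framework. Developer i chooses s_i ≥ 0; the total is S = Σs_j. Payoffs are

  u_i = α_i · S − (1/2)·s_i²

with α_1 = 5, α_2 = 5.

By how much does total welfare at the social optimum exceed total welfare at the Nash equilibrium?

25

Developer i's FOC: ∂u_i/∂s_i = α_i − s_i = 0, so s_i* = α_i.
NE contributions = (5, 5); S = 10.
W^NE = (Σα)·S − ½Σα_i² = 10² − ½·50 = 75.
Planner sets s_i = Σα_j = 10 for every i, so S^SO = 2·10 = 20.
W^SO = (Σα)·S^SO − ½·2·(Σα)² = (2/2)·10² = 100.
Deadweight loss = W^SO − W^NE = 25.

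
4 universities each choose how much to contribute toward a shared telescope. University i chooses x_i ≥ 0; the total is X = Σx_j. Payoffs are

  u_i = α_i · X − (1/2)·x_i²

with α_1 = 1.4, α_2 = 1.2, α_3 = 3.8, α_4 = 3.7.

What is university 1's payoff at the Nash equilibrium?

University i's FOC: ∂u_i/∂x_i = α_i − x_i = 0, so x_i* = α_i.
NE contributions = (1.4, 1.2, 3.8, 3.7); X = 10.1.
u_1 = α_1·X − ½·(x_1)² = 1.4·10.1 − ½·1.4² = 13.16.

13.16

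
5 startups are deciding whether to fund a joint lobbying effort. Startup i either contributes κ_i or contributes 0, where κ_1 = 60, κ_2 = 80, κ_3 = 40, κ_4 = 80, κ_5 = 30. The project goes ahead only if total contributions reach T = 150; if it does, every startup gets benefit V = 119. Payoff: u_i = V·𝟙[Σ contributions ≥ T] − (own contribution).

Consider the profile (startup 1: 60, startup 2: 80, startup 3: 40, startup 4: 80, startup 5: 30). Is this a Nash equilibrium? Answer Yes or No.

Total = 290 ≥ 150: provided.
Startup 1 (pledges 60, payoff 59): dropping to 0 → total 230, payoff 119. Profitable deviation.

No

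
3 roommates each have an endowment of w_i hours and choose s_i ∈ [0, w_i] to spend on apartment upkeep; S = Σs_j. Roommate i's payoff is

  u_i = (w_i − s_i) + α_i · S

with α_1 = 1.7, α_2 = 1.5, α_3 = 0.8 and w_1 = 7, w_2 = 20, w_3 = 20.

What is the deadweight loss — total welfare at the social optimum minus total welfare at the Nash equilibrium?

∂u_i/∂s_i = α_i − 1, so roommate i contributes w_i if α_i > 1, else 0.
α_i > 1 for i ∈ {1, 2}; NE contributions (7, 20, 0), S = 27.
W^NE = Σw_i − S^NE + (Σα_i)·S^NE = 47 + 3·27 = 128.
Planner: ∂(Σu_j)/∂s_i = Σα_j − 1 = 3 > 0, so everyone contributes w_i; S^SO = 47, W^SO = 47 + 3·47 = 188.
Deadweight loss = 60.

60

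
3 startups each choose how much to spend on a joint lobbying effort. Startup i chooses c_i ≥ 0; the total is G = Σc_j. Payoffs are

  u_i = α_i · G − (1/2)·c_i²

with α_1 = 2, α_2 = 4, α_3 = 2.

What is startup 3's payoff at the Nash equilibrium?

Startup i's FOC: ∂u_i/∂c_i = α_i − c_i = 0, so c_i* = α_i.
NE contributions = (2, 4, 2); G = 8.
u_3 = α_3·G − ½·(c_3)² = 2·8 − ½·2² = 14.

14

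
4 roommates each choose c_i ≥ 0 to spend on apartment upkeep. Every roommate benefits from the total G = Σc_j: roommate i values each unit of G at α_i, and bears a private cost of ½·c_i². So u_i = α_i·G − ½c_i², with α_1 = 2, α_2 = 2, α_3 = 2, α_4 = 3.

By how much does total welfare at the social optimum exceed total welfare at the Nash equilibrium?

91.5

Roommate i's FOC: ∂u_i/∂c_i = α_i − c_i = 0, so c_i* = α_i.
NE contributions = (2, 2, 2, 3); G = 9.
W^NE = (Σα)·G − ½Σα_i² = 9² − ½·21 = 70.5.
Planner sets c_i = Σα_j = 9 for every i, so G^SO = 4·9 = 36.
W^SO = (Σα)·G^SO − ½·4·(Σα)² = (4/2)·9² = 162.
Deadweight loss = W^SO − W^NE = 91.5.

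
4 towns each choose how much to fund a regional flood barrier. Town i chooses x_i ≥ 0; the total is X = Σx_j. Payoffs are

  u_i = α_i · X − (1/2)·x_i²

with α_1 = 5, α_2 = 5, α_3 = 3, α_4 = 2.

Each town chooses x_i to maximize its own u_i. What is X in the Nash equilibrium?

Town i's FOC: ∂u_i/∂x_i = α_i − x_i = 0, so x_i* = α_i.
NE contributions = (5, 5, 3, 2); X = 15.

15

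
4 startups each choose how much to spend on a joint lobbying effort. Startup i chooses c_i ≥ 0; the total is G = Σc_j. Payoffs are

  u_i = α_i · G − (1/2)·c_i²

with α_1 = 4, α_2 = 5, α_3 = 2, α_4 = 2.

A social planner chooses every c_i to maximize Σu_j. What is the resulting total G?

Planner FOC: ∂(Σu_j)/∂c_i = (Σα_j) − c_i = 0, so c_i^SO = Σα_j = 13 for every i; G^SO = 52.

52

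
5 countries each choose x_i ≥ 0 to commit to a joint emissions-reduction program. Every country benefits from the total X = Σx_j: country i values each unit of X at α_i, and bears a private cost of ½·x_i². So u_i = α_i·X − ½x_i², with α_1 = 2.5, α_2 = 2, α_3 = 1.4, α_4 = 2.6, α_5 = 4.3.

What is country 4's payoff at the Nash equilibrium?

29.9

Country i's FOC: ∂u_i/∂x_i = α_i − x_i = 0, so x_i* = α_i.
NE contributions = (2.5, 2, 1.4, 2.6, 4.3); X = 12.8.
u_4 = α_4·X − ½·(x_4)² = 2.6·12.8 − ½·2.6² = 29.9.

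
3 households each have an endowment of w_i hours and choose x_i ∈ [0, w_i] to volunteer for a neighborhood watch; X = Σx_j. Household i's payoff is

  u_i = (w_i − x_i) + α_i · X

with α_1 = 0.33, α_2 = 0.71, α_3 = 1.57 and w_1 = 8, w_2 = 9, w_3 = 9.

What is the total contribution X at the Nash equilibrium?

9

∂u_i/∂x_i = α_i − 1, so household i contributes w_i if α_i > 1, else 0.
α_i > 1 for i ∈ {3}; NE contributions (0, 0, 9), X = 9.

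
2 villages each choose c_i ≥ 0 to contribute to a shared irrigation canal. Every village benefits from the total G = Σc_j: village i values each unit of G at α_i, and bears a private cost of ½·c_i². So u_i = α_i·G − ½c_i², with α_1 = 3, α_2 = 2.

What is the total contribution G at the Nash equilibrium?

Village i's FOC: ∂u_i/∂c_i = α_i − c_i = 0, so c_i* = α_i.
NE contributions = (3, 2); G = 5.

5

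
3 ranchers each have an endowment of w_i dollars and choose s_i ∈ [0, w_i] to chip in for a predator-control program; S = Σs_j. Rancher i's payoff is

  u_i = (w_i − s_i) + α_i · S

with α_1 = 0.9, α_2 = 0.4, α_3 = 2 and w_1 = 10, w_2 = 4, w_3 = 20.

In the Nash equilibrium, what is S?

20

∂u_i/∂s_i = α_i − 1, so rancher i contributes w_i if α_i > 1, else 0.
α_i > 1 for i ∈ {3}; NE contributions (0, 0, 20), S = 20.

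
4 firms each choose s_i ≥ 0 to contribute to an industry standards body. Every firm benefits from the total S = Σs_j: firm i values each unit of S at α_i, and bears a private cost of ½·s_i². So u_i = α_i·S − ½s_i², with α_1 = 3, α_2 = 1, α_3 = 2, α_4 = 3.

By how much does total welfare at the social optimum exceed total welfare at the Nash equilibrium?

92.5

Firm i's FOC: ∂u_i/∂s_i = α_i − s_i = 0, so s_i* = α_i.
NE contributions = (3, 1, 2, 3); S = 9.
W^NE = (Σα)·S − ½Σα_i² = 9² − ½·23 = 69.5.
Planner sets s_i = Σα_j = 9 for every i, so S^SO = 4·9 = 36.
W^SO = (Σα)·S^SO − ½·4·(Σα)² = (4/2)·9² = 162.
Deadweight loss = W^SO − W^NE = 92.5.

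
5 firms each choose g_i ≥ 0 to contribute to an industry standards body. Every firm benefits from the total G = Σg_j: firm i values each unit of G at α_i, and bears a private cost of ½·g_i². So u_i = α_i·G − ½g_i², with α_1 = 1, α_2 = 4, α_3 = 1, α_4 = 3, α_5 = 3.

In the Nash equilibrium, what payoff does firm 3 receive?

11.5

Firm i's FOC: ∂u_i/∂g_i = α_i − g_i = 0, so g_i* = α_i.
NE contributions = (1, 4, 1, 3, 3); G = 12.
u_3 = α_3·G − ½·(g_3)² = 1·12 − ½·1² = 11.5.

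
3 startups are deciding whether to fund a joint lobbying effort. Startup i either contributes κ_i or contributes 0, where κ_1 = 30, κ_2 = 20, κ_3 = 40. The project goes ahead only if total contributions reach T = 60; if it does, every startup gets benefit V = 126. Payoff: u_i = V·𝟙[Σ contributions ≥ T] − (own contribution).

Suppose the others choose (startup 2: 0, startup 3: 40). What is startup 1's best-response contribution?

30

Others' total = 40. Contributing 30 brings total to 70 ≥ 60: gain V − κ_1 = 96.
Best response: 30.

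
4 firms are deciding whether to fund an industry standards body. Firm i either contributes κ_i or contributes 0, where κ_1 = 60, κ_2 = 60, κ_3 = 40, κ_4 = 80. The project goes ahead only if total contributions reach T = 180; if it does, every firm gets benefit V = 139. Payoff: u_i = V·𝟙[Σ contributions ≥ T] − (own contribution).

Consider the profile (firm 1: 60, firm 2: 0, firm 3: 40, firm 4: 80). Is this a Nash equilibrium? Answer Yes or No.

Total = 180 ≥ 180: provided.
Firm 1 (pledges 60, payoff 79): dropping to 0 → total 120, payoff 0. No gain.
Firm 2 (pledges 0, payoff 139): pledging 60 → total 240, payoff 79. No gain.
Firm 3 (pledges 40, payoff 99): dropping to 0 → total 140, payoff 0. No gain.
Firm 4 (pledges 80, payoff 59): dropping to 0 → total 100, payoff 0. No gain.

Yes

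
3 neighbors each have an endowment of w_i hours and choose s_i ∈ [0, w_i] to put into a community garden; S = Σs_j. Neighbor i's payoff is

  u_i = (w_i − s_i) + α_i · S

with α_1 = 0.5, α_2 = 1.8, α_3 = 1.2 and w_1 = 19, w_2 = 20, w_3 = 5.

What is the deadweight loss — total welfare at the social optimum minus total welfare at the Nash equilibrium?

∂u_i/∂s_i = α_i − 1, so neighbor i contributes w_i if α_i > 1, else 0.
α_i > 1 for i ∈ {2, 3}; NE contributions (0, 20, 5), S = 25.
W^NE = Σw_i − S^NE + (Σα_i)·S^NE = 44 + 2.5·25 = 106.5.
Planner: ∂(Σu_j)/∂s_i = Σα_j − 1 = 2.5 > 0, so everyone contributes w_i; S^SO = 44, W^SO = 44 + 2.5·44 = 154.
Deadweight loss = 47.5.

47.5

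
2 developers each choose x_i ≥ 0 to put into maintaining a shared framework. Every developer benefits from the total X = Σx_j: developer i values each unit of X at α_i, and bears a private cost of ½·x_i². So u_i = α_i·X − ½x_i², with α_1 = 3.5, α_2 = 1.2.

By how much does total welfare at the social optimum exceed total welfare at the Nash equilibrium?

Developer i's FOC: ∂u_i/∂x_i = α_i − x_i = 0, so x_i* = α_i.
NE contributions = (3.5, 1.2); X = 4.7.
W^NE = (Σα)·X − ½Σα_i² = 4.7² − ½·13.69 = 15.245.
Planner sets x_i = Σα_j = 4.7 for every i, so X^SO = 2·4.7 = 9.4.
W^SO = (Σα)·X^SO − ½·2·(Σα)² = (2/2)·4.7² = 22.09.
Deadweight loss = W^SO − W^NE = 6.845.

6.845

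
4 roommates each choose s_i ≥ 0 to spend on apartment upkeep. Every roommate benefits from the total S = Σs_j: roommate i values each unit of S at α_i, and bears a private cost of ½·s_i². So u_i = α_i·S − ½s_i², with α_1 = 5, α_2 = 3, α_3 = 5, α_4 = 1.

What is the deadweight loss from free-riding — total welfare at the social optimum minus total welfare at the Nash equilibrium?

226

Roommate i's FOC: ∂u_i/∂s_i = α_i − s_i = 0, so s_i* = α_i.
NE contributions = (5, 3, 5, 1); S = 14.
W^NE = (Σα)·S − ½Σα_i² = 14² − ½·60 = 166.
Planner sets s_i = Σα_j = 14 for every i, so S^SO = 4·14 = 56.
W^SO = (Σα)·S^SO − ½·4·(Σα)² = (4/2)·14² = 392.
Deadweight loss = W^SO − W^NE = 226.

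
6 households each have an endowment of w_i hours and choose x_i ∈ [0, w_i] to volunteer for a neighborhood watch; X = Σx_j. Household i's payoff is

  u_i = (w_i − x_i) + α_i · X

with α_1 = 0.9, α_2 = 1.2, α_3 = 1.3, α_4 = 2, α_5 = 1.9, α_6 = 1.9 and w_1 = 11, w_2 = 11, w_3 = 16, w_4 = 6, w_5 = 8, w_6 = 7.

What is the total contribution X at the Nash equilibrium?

48

∂u_i/∂x_i = α_i − 1, so household i contributes w_i if α_i > 1, else 0.
α_i > 1 for i ∈ {2, 3, 4, 5, 6}; NE contributions (0, 11, 16, 6, 8, 7), X = 48.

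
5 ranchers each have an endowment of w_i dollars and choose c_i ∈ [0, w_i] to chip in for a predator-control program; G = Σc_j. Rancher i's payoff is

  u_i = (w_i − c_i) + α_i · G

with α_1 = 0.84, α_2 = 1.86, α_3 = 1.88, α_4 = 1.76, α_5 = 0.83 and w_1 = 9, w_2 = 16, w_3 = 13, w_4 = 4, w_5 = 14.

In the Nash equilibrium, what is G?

∂u_i/∂c_i = α_i − 1, so rancher i contributes w_i if α_i > 1, else 0.
α_i > 1 for i ∈ {2, 3, 4}; NE contributions (0, 16, 13, 4, 0), G = 33.

33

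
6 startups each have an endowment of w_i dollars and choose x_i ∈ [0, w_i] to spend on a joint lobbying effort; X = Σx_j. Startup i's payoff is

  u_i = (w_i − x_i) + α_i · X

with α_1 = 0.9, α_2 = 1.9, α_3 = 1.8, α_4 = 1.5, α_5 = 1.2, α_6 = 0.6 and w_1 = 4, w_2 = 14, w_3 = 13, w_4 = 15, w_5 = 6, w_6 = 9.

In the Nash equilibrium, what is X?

48

∂u_i/∂x_i = α_i − 1, so startup i contributes w_i if α_i > 1, else 0.
α_i > 1 for i ∈ {2, 3, 4, 5}; NE contributions (0, 14, 13, 15, 6, 0), X = 48.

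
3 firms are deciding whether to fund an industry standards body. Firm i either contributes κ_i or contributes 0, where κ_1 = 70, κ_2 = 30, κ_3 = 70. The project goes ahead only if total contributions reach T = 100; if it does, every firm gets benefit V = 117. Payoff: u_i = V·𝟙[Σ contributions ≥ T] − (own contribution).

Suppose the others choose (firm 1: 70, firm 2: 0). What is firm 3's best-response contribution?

Others' total = 70. Contributing 70 brings total to 140 ≥ 100: gain V − κ_3 = 47.
Best response: 70.

70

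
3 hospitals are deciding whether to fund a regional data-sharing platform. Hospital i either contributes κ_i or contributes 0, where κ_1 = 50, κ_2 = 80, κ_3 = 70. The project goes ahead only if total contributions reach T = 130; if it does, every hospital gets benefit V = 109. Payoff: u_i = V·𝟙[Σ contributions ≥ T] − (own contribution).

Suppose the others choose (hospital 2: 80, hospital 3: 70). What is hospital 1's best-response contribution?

0

Others' total = 150 ≥ 130; contributing adds cost 50 for no extra benefit.
Best response: 0.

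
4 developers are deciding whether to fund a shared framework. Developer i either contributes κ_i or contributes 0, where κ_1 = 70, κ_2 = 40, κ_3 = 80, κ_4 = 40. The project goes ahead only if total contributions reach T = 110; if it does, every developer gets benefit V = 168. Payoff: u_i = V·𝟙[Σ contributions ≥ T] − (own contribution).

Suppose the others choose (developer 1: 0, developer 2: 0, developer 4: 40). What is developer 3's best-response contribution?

Others' total = 40. Contributing 80 brings total to 120 ≥ 110: gain V − κ_3 = 88.
Best response: 80.

80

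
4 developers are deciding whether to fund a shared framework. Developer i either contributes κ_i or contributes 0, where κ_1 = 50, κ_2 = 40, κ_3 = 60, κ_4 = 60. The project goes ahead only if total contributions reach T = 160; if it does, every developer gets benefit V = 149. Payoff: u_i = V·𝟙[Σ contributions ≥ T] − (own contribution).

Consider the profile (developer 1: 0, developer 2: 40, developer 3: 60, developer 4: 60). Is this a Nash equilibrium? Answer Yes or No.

Total = 160 ≥ 160: provided.
Developer 1 (pledges 0, payoff 149): pledging 50 → total 210, payoff 99. No gain.
Developer 2 (pledges 40, payoff 109): dropping to 0 → total 120, payoff 0. No gain.
Developer 3 (pledges 60, payoff 89): dropping to 0 → total 100, payoff 0. No gain.
Developer 4 (pledges 60, payoff 89): dropping to 0 → total 100, payoff 0. No gain.

Yes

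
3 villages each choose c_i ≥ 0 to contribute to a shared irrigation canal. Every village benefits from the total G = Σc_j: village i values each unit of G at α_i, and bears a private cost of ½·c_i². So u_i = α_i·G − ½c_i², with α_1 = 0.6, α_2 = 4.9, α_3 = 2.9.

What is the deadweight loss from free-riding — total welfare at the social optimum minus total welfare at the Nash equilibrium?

51.67

Village i's FOC: ∂u_i/∂c_i = α_i − c_i = 0, so c_i* = α_i.
NE contributions = (0.6, 4.9, 2.9); G = 8.4.
W^NE = (Σα)·G − ½Σα_i² = 8.4² − ½·32.78 = 54.17.
Planner sets c_i = Σα_j = 8.4 for every i, so G^SO = 3·8.4 = 25.2.
W^SO = (Σα)·G^SO − ½·3·(Σα)² = (3/2)·8.4² = 105.84.
Deadweight loss = W^SO − W^NE = 51.67.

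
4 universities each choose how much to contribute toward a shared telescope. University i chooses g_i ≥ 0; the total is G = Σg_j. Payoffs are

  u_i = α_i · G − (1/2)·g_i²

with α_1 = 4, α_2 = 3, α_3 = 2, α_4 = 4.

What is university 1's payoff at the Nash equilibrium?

44

University i's FOC: ∂u_i/∂g_i = α_i − g_i = 0, so g_i* = α_i.
NE contributions = (4, 3, 2, 4); G = 13.
u_1 = α_1·G − ½·(g_1)² = 4·13 − ½·4² = 44.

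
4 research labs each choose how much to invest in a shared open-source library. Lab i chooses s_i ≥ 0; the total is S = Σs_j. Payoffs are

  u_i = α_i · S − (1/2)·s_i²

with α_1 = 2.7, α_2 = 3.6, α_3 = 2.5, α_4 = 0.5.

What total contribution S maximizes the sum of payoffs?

37.2

Planner FOC: ∂(Σu_j)/∂s_i = (Σα_j) − s_i = 0, so s_i^SO = Σα_j = 9.3 for every i; S^SO = 37.2.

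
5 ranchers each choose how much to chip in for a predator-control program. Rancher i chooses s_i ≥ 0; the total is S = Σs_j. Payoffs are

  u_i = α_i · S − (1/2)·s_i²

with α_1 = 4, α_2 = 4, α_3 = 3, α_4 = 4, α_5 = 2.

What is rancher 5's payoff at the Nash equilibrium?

Rancher i's FOC: ∂u_i/∂s_i = α_i − s_i = 0, so s_i* = α_i.
NE contributions = (4, 4, 3, 4, 2); S = 17.
u_5 = α_5·S − ½·(s_5)² = 2·17 − ½·2² = 32.

32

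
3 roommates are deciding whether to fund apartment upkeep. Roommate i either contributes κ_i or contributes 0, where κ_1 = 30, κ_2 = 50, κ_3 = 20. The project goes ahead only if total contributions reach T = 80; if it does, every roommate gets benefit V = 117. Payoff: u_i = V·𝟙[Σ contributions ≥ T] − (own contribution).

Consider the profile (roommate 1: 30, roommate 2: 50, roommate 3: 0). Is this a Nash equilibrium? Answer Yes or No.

Yes

Total = 80 ≥ 80: provided.
Roommate 1 (pledges 30, payoff 87): dropping to 0 → total 50, payoff 0. No gain.
Roommate 2 (pledges 50, payoff 67): dropping to 0 → total 30, payoff 0. No gain.
Roommate 3 (pledges 0, payoff 117): pledging 20 → total 100, payoff 97. No gain.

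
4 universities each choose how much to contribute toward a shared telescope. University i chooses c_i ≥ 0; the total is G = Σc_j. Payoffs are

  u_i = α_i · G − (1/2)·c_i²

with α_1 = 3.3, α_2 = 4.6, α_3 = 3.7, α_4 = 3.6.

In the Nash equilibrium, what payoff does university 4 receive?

48.24

University i's FOC: ∂u_i/∂c_i = α_i − c_i = 0, so c_i* = α_i.
NE contributions = (3.3, 4.6, 3.7, 3.6); G = 15.2.
u_4 = α_4·G − ½·(c_4)² = 3.6·15.2 − ½·3.6² = 48.24.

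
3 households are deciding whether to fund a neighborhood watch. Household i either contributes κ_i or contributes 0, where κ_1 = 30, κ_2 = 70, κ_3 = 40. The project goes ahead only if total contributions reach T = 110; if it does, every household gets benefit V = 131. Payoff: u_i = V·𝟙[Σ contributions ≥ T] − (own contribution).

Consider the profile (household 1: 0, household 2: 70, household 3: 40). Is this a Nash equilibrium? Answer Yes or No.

Total = 110 ≥ 110: provided.
Household 1 (pledges 0, payoff 131): pledging 30 → total 140, payoff 101. No gain.
Household 2 (pledges 70, payoff 61): dropping to 0 → total 40, payoff 0. No gain.
Household 3 (pledges 40, payoff 91): dropping to 0 → total 70, payoff 0. No gain.

Yes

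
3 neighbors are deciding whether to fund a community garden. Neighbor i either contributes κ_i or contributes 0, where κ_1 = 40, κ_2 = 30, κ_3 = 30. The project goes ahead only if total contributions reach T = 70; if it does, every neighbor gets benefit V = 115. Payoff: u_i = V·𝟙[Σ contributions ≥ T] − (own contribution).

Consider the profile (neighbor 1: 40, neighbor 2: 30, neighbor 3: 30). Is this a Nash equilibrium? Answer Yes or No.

No

Total = 100 ≥ 70: provided.
Neighbor 1 (pledges 40, payoff 75): dropping to 0 → total 60, payoff 0. No gain.
Neighbor 2 (pledges 30, payoff 85): dropping to 0 → total 70, payoff 115. Profitable deviation.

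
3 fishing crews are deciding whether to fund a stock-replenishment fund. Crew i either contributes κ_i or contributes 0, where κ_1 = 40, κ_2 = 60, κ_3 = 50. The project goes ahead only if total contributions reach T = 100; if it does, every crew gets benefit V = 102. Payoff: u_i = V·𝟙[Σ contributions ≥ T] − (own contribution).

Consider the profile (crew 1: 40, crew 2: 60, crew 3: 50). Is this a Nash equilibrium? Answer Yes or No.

Total = 150 ≥ 100: provided.
Crew 1 (pledges 40, payoff 62): dropping to 0 → total 110, payoff 102. Profitable deviation.

No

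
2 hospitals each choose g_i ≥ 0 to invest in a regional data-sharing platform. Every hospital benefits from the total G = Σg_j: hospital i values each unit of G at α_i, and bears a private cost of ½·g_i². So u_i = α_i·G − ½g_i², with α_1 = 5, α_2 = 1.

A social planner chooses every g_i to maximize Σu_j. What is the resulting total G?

12

Planner FOC: ∂(Σu_j)/∂g_i = (Σα_j) − g_i = 0, so g_i^SO = Σα_j = 6 for every i; G^SO = 12.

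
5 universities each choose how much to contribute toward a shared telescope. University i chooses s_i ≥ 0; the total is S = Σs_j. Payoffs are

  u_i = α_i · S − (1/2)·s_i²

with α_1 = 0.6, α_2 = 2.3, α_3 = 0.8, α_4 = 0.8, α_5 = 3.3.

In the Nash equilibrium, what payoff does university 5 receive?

20.295

University i's FOC: ∂u_i/∂s_i = α_i − s_i = 0, so s_i* = α_i.
NE contributions = (0.6, 2.3, 0.8, 0.8, 3.3); S = 7.8.
u_5 = α_5·S − ½·(s_5)² = 3.3·7.8 − ½·3.3² = 20.295.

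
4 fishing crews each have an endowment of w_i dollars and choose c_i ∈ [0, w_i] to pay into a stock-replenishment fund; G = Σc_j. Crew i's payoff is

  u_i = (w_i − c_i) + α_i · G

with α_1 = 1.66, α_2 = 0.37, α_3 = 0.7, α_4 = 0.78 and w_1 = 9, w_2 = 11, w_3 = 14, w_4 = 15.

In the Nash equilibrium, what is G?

9

∂u_i/∂c_i = α_i − 1, so crew i contributes w_i if α_i > 1, else 0.
α_i > 1 for i ∈ {1}; NE contributions (9, 0, 0, 0), G = 9.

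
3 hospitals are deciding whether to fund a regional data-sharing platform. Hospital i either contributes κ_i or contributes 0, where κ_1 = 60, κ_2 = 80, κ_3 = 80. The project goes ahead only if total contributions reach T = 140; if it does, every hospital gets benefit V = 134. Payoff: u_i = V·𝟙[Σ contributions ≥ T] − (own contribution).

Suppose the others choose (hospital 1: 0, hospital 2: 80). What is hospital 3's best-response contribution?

80

Others' total = 80. Contributing 80 brings total to 160 ≥ 140: gain V − κ_3 = 54.
Best response: 80.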